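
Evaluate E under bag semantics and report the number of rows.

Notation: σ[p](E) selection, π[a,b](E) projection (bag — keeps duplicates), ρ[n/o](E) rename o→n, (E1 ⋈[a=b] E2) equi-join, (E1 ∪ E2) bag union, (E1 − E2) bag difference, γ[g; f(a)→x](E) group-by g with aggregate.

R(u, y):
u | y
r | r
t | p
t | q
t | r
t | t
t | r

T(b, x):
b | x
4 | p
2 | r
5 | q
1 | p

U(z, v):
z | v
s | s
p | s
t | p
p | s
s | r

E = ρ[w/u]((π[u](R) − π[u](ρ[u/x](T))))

Per-node cardinality:
  R → 6
  π[u](R) → 6
  T → 4
  ρ[u/x](T) → 4
  π[u](ρ[u/x](T)) → 4
  (π[u](R) − π[u](ρ[u/x](T))) → 5
  ρ[w/u]((π[u](R) − π[u](ρ[u/x](T)))) → 5

|E| = 5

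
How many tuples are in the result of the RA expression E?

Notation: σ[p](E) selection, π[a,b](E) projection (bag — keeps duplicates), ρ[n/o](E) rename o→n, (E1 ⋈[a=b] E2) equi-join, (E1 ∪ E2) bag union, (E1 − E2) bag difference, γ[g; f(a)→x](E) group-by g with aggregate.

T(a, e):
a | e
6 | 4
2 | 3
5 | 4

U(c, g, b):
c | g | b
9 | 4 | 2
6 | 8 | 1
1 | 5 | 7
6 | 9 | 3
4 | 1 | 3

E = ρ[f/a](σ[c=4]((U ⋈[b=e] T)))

Per-node cardinality:
  U → 5
  T → 3
  (U ⋈[b=e] T) → 2
  σ[c=4]((U ⋈[b=e] T)) → 1
  ρ[f/a](σ[c=4]((U ⋈[b=e] T))) → 1

|E| = 1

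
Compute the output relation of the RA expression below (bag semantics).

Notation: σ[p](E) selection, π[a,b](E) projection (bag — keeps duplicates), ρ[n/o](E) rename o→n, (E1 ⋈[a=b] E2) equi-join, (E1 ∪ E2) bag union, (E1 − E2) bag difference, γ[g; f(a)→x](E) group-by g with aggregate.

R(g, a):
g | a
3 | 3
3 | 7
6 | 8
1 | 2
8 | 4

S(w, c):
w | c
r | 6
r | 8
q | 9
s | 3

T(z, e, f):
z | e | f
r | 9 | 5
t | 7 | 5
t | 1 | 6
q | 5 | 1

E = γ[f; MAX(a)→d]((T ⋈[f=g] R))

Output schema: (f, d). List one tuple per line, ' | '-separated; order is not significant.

Subexpression sizes:
  T → 4
  R → 5
  (T ⋈[f=g] R) → 2
  γ[f; MAX(a)→d]((T ⋈[f=g] R)) → 2

== RESULT ==
f | d
1 | 2
6 | 8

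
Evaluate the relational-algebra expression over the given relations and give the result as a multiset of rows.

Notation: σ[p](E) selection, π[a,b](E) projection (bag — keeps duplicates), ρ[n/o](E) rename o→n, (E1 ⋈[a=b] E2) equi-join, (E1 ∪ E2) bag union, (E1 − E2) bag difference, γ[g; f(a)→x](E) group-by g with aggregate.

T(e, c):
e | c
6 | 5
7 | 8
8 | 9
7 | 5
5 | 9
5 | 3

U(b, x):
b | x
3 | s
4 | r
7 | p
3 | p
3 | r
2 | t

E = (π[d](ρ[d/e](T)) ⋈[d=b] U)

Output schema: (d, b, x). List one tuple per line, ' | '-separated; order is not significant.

Subexpression sizes:
  T → 6
  ρ[d/e](T) → 6
  π[d](ρ[d/e](T)) → 6
  U → 6
  (π[d](ρ[d/e](T)) ⋈[d=b] U) → 2

== RESULT ==
d | b | x
7 | 7 | p
7 | 7 | p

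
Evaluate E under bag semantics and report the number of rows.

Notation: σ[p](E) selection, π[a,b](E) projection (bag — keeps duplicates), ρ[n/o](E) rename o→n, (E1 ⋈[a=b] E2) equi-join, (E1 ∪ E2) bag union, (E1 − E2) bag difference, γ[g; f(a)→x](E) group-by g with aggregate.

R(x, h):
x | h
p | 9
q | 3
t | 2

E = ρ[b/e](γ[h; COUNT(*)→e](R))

Per-node cardinality:
  R → 3
  γ[h; COUNT(*)→e](R) → 3
  ρ[b/e](γ[h; COUNT(*)→e](R)) → 3

|E| = 3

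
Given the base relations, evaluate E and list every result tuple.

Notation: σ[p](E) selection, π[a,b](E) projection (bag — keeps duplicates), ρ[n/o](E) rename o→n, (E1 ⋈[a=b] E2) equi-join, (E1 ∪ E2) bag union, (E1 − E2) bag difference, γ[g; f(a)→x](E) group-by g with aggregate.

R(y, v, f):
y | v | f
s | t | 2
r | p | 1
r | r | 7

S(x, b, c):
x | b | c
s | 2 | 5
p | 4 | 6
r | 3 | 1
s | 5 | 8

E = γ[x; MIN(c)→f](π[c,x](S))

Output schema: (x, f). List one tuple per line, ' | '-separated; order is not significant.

Subexpression sizes:
  S → 4
  π[c,x](S) → 4
  γ[x; MIN(c)→f](π[c,x](S)) → 3

== RESULT ==
x | f
p | 6
r | 1
s | 5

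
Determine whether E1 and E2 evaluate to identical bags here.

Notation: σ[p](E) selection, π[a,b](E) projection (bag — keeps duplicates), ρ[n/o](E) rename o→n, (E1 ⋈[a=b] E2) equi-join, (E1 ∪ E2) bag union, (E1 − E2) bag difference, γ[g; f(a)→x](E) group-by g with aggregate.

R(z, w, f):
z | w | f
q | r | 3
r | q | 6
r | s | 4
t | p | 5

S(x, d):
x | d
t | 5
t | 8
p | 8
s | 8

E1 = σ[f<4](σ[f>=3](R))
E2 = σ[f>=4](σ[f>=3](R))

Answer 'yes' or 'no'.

E1 subexpression sizes:
  R → 4
  σ[f>=3](R) → 4
  σ[f<4](σ[f>=3](R)) → 1
E2 subexpression sizes:
  R → 4
  σ[f>=3](R) → 4
  σ[f>=4](σ[f>=3](R)) → 3

E1 result:
z | w | f
q | r | 3
E2 result:
z | w | f
r | q | 6
r | s | 4
t | p | 5
Witness: ('t', 'p', 5) appears 0× in E1 but 1× in E2.

no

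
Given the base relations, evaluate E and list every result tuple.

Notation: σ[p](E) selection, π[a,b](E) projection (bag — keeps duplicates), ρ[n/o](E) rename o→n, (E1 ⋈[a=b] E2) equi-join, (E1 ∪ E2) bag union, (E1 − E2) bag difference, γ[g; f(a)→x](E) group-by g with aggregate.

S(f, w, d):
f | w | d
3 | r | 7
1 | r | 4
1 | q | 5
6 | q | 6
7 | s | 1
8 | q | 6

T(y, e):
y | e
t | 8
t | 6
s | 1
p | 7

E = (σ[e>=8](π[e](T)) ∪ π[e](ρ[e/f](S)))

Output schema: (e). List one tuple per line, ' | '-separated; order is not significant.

Per-node cardinality:
  T → 4
  π[e](T) → 4
  σ[e>=8](π[e](T)) → 1
  S → 6
  ρ[e/f](S) → 6
  π[e](ρ[e/f](S)) → 6
  (σ[e>=8](π[e](T)) ∪ π[e](ρ[e/f](S))) → 7

== RESULT ==
e
1
1
3
6
7
8
8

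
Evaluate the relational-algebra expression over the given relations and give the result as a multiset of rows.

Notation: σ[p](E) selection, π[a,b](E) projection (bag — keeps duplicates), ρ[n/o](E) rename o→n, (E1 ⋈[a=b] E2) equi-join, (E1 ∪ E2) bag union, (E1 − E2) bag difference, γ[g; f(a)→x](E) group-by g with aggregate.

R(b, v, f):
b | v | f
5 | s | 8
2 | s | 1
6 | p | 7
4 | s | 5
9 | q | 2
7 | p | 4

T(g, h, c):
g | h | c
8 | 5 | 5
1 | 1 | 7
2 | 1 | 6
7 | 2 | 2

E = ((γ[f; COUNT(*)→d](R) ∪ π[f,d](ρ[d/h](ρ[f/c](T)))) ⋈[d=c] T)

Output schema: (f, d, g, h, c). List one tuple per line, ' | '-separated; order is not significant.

Stepwise |·|:
  R → 6
  γ[f; COUNT(*)→d](R) → 6
  T → 4
  ρ[f/c](T) → 4
  ρ[d/h](ρ[f/c](T)) → 4
  π[f,d](ρ[d/h](ρ[f/c](T))) → 4
  (γ[f; COUNT(*)→d](R) ∪ π[f,d](ρ[d/h](ρ[f/c](T)))) → 10
  T → 4
  ((γ[f; COUNT(*)→d](R) ∪ π[f,d](ρ[d/h](ρ[f/c](T)))) ⋈[d=c] T) → 2

== RESULT ==
f | d | g | h | c
2 | 2 | 7 | 2 | 2
5 | 5 | 8 | 5 | 5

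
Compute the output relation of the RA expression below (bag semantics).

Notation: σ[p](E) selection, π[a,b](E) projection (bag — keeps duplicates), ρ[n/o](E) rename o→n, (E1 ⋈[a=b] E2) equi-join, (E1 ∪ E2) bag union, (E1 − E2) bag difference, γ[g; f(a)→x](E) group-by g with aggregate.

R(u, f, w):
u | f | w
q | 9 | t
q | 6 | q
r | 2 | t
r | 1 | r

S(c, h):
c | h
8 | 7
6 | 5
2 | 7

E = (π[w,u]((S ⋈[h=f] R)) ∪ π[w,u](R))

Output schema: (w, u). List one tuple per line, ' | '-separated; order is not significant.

Stepwise |·|:
  S → 3
  R → 4
  (S ⋈[h=f] R) → 0
  π[w,u]((S ⋈[h=f] R)) → 0
  R → 4
  π[w,u](R) → 4
  (π[w,u]((S ⋈[h=f] R)) ∪ π[w,u](R)) → 4

== RESULT ==
w | u
q | q
r | r
t | q
t | r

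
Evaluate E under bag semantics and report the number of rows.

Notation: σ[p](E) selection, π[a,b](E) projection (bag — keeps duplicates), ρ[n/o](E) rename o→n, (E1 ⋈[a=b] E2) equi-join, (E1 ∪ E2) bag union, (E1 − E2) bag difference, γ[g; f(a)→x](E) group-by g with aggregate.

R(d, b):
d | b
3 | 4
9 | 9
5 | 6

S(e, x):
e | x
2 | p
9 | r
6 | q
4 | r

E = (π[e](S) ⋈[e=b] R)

Row counts bottom-up:
  S → 4
  π[e](S) → 4
  R → 3
  (π[e](S) ⋈[e=b] R) → 3

|E| = 3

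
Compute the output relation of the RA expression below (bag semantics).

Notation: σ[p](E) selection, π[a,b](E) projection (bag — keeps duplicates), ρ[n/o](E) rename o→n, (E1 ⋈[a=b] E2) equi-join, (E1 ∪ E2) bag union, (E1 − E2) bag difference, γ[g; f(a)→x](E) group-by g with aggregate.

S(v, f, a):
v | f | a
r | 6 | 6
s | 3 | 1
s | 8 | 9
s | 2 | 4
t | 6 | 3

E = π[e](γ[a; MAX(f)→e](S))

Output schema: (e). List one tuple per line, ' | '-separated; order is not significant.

Row counts bottom-up:
  S → 5
  γ[a; MAX(f)→e](S) → 5
  π[e](γ[a; MAX(f)→e](S)) → 5

== RESULT ==
e
2
3
6
6
8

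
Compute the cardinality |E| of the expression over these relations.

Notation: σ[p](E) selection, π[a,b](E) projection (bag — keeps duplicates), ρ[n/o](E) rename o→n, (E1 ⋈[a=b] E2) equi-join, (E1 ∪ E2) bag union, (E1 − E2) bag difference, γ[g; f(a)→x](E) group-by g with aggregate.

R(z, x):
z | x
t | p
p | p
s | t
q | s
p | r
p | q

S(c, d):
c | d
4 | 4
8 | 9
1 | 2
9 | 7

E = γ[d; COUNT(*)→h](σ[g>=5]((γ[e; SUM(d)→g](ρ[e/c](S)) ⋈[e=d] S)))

Per-node cardinality:
  S → 4
  ρ[e/c](S) → 4
  γ[e; SUM(d)→g](ρ[e/c](S)) → 4
  S → 4
  (γ[e; SUM(d)→g](ρ[e/c](S)) ⋈[e=d] S) → 2
  σ[g>=5]((γ[e; SUM(d)→g](ρ[e/c](S)) ⋈[e=d] S)) → 1
  γ[d; COUNT(*)→h](σ[g>=5]((γ[e; SUM(d)→g](ρ[e/c](S)) ⋈[e=d] S))) → 1

|E| = 1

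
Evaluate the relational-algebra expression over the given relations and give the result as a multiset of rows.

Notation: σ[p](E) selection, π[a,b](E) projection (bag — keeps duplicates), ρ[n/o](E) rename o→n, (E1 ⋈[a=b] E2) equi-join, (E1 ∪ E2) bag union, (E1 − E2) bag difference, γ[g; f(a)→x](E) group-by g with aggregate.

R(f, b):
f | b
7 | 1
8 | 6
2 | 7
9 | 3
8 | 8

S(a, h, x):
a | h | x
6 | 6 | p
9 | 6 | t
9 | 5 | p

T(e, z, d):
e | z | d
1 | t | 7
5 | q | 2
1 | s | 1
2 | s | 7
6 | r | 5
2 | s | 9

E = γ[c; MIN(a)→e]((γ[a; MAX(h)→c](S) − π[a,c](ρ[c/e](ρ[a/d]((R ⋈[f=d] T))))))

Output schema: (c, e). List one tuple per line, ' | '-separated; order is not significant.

Stepwise |·|:
  S → 3
  γ[a; MAX(h)→c](S) → 2
  R → 5
  T → 6
  (R ⋈[f=d] T) → 4
  ρ[a/d]((R ⋈[f=d] T)) → 4
  ρ[c/e](ρ[a/d]((R ⋈[f=d] T))) → 4
  π[a,c](ρ[c/e](ρ[a/d]((R ⋈[f=d] T)))) → 4
  (γ[a; MAX(h)→c](S) − π[a,c](ρ[c/e](ρ[a/d]((R ⋈[f=d] T))))) → 2
  γ[c; MIN(a)→e]((γ[a; MAX(h)→c](S) − π[a,c](ρ[c/e](ρ[a/d]((R ⋈[f=d] T)))))) → 1

== RESULT ==
c | e
6 | 6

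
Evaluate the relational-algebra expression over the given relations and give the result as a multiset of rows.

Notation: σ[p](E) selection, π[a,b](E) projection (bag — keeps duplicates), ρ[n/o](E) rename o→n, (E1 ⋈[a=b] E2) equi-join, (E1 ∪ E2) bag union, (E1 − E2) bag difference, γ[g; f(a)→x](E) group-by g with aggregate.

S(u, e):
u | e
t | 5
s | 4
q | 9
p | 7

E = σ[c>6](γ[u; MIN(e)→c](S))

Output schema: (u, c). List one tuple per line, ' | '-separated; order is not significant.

Per-node cardinality:
  S → 4
  γ[u; MIN(e)→c](S) → 4
  σ[c>6](γ[u; MIN(e)→c](S)) → 2

== RESULT ==
u | c
p | 7
q | 9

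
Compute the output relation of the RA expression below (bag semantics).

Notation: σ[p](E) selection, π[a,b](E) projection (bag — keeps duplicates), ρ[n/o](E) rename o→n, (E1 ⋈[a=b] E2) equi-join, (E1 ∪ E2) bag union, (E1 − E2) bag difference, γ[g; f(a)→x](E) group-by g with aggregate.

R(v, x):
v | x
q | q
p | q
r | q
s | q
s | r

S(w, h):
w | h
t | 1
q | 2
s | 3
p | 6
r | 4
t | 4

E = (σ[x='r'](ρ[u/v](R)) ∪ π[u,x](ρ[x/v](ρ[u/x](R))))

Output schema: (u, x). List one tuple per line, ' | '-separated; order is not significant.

Subexpression sizes:
  R → 5
  ρ[u/v](R) → 5
  σ[x='r'](ρ[u/v](R)) → 1
  R → 5
  ρ[u/x](R) → 5
  ρ[x/v](ρ[u/x](R)) → 5
  π[u,x](ρ[x/v](ρ[u/x](R))) → 5
  (σ[x='r'](ρ[u/v](R)) ∪ π[u,x](ρ[x/v](ρ[u/x](R)))) → 6

== RESULT ==
u | x
q | p
q | q
q | r
q | s
r | s
s | r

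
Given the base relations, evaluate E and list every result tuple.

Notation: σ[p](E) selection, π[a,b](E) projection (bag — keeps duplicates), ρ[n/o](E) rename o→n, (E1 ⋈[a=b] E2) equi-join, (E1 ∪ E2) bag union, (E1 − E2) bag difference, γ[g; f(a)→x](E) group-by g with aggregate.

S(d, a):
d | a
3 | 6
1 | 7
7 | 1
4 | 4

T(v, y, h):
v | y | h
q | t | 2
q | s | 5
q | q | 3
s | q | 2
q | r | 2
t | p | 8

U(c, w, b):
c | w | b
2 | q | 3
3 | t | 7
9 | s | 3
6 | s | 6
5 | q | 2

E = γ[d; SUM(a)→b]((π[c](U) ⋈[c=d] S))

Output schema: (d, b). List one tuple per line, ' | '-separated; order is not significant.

Per-node cardinality:
  U → 5
  π[c](U) → 5
  S → 4
  (π[c](U) ⋈[c=d] S) → 1
  γ[d; SUM(a)→b]((π[c](U) ⋈[c=d] S)) → 1

== RESULT ==
d | b
3 | 6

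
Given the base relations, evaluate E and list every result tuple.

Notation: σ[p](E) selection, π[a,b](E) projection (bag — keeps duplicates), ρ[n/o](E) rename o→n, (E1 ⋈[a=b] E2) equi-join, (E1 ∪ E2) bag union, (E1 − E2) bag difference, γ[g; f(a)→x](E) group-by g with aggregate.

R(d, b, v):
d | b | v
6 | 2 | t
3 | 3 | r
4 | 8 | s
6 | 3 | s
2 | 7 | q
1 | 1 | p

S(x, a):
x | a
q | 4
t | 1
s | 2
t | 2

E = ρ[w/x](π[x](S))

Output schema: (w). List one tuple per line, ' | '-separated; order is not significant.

Stepwise |·|:
  S → 4
  π[x](S) → 4
  ρ[w/x](π[x](S)) → 4

== RESULT ==
w
q
s
t
t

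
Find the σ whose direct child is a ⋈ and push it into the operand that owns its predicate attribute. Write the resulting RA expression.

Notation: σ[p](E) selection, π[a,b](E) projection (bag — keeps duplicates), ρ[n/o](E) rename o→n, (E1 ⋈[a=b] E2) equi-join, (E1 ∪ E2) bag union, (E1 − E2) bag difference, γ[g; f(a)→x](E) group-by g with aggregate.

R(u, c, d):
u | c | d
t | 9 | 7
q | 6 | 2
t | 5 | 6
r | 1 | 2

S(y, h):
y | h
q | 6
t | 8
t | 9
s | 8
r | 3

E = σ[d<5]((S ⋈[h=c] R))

σ filters on d, owned by the right side.
E' = (S ⋈[h=c] σ[d<5](R))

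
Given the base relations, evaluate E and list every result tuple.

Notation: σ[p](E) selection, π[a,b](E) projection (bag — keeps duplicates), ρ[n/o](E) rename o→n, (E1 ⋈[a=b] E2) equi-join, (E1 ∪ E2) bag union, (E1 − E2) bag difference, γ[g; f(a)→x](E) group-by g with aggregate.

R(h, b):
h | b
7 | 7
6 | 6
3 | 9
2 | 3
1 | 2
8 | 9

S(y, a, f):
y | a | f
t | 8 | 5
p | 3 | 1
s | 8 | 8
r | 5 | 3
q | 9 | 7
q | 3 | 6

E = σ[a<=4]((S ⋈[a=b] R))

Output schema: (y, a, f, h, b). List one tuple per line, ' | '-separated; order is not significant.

Row counts bottom-up:
  S → 6
  R → 6
  (S ⋈[a=b] R) → 4
  σ[a<=4]((S ⋈[a=b] R)) → 2

== RESULT ==
y | a | f | h | b
p | 3 | 1 | 2 | 3
q | 3 | 6 | 2 | 3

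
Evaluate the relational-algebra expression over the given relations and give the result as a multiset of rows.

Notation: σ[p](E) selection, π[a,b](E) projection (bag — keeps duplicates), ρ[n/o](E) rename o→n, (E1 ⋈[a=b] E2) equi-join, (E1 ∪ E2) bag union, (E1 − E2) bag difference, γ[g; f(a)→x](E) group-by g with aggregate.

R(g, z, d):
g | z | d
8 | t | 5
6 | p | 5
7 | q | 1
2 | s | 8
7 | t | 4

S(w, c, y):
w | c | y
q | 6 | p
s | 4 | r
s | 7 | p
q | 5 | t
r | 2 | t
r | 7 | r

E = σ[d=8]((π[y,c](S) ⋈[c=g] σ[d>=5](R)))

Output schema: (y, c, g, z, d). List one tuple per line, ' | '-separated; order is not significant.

Row counts bottom-up:
  S → 6
  π[y,c](S) → 6
  R → 5
  σ[d>=5](R) → 3
  (π[y,c](S) ⋈[c=g] σ[d>=5](R)) → 2
  σ[d=8]((π[y,c](S) ⋈[c=g] σ[d>=5](R))) → 1

== RESULT ==
y | c | g | z | d
t | 2 | 2 | s | 8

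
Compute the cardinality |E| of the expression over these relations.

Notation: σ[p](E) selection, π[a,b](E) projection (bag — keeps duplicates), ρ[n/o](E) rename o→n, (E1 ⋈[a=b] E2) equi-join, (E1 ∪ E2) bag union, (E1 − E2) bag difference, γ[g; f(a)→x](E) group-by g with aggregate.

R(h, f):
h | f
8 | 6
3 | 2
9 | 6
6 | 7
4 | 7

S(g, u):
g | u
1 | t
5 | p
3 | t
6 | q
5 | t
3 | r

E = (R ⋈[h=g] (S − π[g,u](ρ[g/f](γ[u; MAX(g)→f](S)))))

Per-node cardinality:
  R → 5
  S → 6
  S → 6
  γ[u; MAX(g)→f](S) → 4
  ρ[g/f](γ[u; MAX(g)→f](S)) → 4
  π[g,u](ρ[g/f](γ[u; MAX(g)→f](S))) → 4
  (S − π[g,u](ρ[g/f](γ[u; MAX(g)→f](S)))) → 2
  (R ⋈[h=g] (S − π[g,u](ρ[g/f](γ[u; MAX(g)→f](S))))) → 1

|E| = 1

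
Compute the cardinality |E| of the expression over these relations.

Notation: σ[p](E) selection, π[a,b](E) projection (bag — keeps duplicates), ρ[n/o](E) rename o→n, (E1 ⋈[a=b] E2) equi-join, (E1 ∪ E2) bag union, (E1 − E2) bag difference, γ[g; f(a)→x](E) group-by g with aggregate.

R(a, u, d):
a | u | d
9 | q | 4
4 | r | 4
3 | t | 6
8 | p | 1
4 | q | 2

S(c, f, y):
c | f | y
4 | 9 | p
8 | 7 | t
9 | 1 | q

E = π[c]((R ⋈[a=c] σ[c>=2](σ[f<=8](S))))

Per-node cardinality:
  R → 5
  S → 3
  σ[f<=8](S) → 2
  σ[c>=2](σ[f<=8](S)) → 2
  (R ⋈[a=c] σ[c>=2](σ[f<=8](S))) → 2
  π[c]((R ⋈[a=c] σ[c>=2](σ[f<=8](S)))) → 2

|E| = 2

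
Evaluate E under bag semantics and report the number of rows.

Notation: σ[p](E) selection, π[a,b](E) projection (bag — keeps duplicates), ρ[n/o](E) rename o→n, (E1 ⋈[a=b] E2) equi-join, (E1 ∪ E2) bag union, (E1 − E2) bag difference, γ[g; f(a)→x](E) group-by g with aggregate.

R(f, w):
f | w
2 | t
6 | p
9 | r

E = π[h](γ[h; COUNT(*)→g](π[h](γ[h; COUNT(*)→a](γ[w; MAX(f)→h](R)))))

Stepwise |·|:
  R → 3
  γ[w; MAX(f)→h](R) → 3
  γ[h; COUNT(*)→a](γ[w; MAX(f)→h](R)) → 3
  π[h](γ[h; COUNT(*)→a](γ[w; MAX(f)→h](R))) → 3
  γ[h; COUNT(*)→g](π[h](γ[h; COUNT(*)→a](γ[w; MAX(f)→h](R)))) → 3
  π[h](γ[h; COUNT(*)→g](π[h](γ[h; COUNT(*)→a](γ[w; MAX(f)→h](R))))) → 3

|E| = 3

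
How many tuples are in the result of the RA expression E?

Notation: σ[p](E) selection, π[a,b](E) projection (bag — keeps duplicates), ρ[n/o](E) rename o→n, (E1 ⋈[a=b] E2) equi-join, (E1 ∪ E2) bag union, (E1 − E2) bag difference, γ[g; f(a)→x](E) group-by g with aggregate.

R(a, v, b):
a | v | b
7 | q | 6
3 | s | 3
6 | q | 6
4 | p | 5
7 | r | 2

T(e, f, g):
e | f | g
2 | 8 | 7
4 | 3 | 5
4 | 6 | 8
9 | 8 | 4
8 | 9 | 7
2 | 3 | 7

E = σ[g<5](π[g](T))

Per-node cardinality:
  T → 6
  π[g](T) → 6
  σ[g<5](π[g](T)) → 1

|E| = 1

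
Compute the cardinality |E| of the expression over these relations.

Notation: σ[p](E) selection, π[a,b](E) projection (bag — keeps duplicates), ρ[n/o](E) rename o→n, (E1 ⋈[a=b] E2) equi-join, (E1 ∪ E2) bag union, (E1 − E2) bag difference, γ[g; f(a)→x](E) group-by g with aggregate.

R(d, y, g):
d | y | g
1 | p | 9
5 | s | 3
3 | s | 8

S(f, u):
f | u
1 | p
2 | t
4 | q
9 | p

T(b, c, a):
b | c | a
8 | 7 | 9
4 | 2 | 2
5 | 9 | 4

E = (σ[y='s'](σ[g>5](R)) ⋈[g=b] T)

Subexpression sizes:
  R → 3
  σ[g>5](R) → 2
  σ[y='s'](σ[g>5](R)) → 1
  T → 3
  (σ[y='s'](σ[g>5](R)) ⋈[g=b] T) → 1

|E| = 1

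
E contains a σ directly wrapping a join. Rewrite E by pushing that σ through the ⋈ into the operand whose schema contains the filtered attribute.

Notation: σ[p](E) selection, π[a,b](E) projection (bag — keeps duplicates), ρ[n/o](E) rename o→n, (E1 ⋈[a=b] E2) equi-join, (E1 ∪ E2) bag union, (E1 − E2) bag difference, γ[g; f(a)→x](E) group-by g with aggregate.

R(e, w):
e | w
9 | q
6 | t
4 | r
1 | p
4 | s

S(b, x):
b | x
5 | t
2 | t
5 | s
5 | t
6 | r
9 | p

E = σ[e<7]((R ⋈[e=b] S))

σ filters on e, owned by the left side.
E' = (σ[e<7](R) ⋈[e=b] S)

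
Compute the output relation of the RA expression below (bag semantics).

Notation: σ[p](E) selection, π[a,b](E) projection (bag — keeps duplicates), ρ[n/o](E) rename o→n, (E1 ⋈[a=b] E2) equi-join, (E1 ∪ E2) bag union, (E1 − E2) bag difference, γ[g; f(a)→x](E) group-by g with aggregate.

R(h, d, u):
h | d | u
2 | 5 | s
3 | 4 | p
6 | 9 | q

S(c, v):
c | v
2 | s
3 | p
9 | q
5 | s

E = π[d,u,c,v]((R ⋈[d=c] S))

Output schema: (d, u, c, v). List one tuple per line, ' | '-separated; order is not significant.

Per-node cardinality:
  R → 3
  S → 4
  (R ⋈[d=c] S) → 2
  π[d,u,c,v]((R ⋈[d=c] S)) → 2

== RESULT ==
d | u | c | v
5 | s | 5 | s
9 | q | 9 | q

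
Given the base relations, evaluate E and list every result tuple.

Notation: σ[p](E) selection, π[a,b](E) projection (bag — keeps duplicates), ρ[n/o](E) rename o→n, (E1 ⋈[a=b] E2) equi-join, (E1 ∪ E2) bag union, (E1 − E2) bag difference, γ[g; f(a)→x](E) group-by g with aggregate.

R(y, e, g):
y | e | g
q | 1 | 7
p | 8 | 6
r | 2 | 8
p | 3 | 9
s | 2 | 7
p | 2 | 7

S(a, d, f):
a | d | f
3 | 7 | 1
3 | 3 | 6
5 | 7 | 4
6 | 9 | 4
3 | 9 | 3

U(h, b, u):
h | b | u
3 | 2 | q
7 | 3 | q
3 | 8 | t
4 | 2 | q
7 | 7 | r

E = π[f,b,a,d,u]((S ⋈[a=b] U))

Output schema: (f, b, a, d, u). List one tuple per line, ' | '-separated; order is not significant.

Stepwise |·|:
  S → 5
  U → 5
  (S ⋈[a=b] U) → 3
  π[f,b,a,d,u]((S ⋈[a=b] U)) → 3

== RESULT ==
f | b | a | d | u
1 | 3 | 3 | 7 | q
3 | 3 | 3 | 9 | q
6 | 3 | 3 | 3 | q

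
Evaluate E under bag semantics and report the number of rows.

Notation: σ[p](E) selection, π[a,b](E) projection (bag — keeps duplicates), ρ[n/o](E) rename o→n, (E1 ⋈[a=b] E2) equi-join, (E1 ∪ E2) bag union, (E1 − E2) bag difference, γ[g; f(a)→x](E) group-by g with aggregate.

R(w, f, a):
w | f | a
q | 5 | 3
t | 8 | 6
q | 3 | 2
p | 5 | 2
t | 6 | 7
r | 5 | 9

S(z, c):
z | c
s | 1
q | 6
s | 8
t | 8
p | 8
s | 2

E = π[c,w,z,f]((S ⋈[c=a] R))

Per-node cardinality:
  S → 6
  R → 6
  (S ⋈[c=a] R) → 3
  π[c,w,z,f]((S ⋈[c=a] R)) → 3

|E| = 3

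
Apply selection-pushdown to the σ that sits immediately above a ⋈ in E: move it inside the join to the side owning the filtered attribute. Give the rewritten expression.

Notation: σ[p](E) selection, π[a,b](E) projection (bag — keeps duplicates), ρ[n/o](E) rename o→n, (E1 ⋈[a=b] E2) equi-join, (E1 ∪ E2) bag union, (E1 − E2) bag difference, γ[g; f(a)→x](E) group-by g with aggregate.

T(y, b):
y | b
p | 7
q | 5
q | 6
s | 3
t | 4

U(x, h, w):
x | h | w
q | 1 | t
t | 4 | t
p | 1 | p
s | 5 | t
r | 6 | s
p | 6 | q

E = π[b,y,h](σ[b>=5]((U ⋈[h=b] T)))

σ filters on b, owned by the right side.
E' = π[b,y,h]((U ⋈[h=b] σ[b>=5](T)))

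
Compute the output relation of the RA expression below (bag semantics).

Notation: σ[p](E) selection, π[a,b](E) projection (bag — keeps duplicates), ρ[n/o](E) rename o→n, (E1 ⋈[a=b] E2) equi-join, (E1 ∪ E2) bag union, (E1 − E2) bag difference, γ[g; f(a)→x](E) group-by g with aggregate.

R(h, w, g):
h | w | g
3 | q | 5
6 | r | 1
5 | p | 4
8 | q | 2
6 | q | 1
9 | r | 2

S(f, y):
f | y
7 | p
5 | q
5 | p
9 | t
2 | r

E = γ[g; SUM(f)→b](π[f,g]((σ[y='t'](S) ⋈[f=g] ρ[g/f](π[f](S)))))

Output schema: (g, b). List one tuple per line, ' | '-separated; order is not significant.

Subexpression sizes:
  S → 5
  σ[y='t'](S) → 1
  S → 5
  π[f](S) → 5
  ρ[g/f](π[f](S)) → 5
  (σ[y='t'](S) ⋈[f=g] ρ[g/f](π[f](S))) → 1
  π[f,g]((σ[y='t'](S) ⋈[f=g] ρ[g/f](π[f](S)))) → 1
  γ[g; SUM(f)→b](π[f,g]((σ[y='t'](S) ⋈[f=g] ρ[g/f](π[f](S))))) → 1

== RESULT ==
g | b
9 | 9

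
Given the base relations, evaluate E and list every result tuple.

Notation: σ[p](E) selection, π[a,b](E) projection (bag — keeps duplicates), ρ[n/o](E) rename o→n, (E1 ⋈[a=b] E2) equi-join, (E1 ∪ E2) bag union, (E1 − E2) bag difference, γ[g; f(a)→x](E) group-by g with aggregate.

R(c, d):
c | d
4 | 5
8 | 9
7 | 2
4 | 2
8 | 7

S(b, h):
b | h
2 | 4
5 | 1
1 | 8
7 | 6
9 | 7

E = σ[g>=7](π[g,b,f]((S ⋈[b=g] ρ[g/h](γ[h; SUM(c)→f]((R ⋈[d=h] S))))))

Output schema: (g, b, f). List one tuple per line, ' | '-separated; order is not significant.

Row counts bottom-up:
  S → 5
  R → 5
  S → 5
  (R ⋈[d=h] S) → 1
  γ[h; SUM(c)→f]((R ⋈[d=h] S)) → 1
  ρ[g/h](γ[h; SUM(c)→f]((R ⋈[d=h] S))) → 1
  (S ⋈[b=g] ρ[g/h](γ[h; SUM(c)→f]((R ⋈[d=h] S)))) → 1
  π[g,b,f]((S ⋈[b=g] ρ[g/h](γ[h; SUM(c)→f]((R ⋈[d=h] S))))) → 1
  σ[g>=7](π[g,b,f]((S ⋈[b=g] ρ[g/h](γ[h; SUM(c)→f]((R ⋈[d=h] S)))))) → 1

== RESULT ==
g | b | f
7 | 7 | 8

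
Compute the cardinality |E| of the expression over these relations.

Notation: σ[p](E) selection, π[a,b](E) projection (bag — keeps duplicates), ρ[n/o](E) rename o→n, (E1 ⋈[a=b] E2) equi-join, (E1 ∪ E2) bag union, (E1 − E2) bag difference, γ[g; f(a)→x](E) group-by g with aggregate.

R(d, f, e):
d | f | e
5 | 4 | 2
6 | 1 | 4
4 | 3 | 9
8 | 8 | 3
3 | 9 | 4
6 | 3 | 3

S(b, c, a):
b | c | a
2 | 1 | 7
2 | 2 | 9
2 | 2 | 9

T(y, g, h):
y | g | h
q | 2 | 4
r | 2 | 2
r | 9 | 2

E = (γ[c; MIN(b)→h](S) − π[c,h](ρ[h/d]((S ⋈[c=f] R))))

Row counts bottom-up:
  S → 3
  γ[c; MIN(b)→h](S) → 2
  S → 3
  R → 6
  (S ⋈[c=f] R) → 1
  ρ[h/d]((S ⋈[c=f] R)) → 1
  π[c,h](ρ[h/d]((S ⋈[c=f] R))) → 1
  (γ[c; MIN(b)→h](S) − π[c,h](ρ[h/d]((S ⋈[c=f] R)))) → 2

|E| = 2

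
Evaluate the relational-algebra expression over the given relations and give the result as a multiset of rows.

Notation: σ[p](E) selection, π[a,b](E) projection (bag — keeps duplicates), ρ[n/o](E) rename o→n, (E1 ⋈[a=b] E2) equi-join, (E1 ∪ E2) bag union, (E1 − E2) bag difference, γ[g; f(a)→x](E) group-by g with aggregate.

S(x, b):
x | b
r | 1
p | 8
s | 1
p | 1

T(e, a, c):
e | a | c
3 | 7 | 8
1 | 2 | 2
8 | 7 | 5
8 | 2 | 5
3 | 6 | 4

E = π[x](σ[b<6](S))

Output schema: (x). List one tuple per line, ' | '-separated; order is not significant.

Stepwise |·|:
  S → 4
  σ[b<6](S) → 3
  π[x](σ[b<6](S)) → 3

== RESULT ==
x
p
r
s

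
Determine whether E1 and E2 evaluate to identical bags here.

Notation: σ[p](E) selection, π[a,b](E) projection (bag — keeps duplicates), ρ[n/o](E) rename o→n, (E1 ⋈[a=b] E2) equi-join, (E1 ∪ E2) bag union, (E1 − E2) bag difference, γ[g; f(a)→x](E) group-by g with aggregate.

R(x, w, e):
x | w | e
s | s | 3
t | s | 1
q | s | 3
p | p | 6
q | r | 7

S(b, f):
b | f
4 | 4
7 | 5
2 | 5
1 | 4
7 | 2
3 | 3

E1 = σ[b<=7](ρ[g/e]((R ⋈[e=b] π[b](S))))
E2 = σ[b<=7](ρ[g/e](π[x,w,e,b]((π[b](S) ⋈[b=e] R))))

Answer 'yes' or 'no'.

E1 per-node cardinality:
  R → 5
  S → 6
  π[b](S) → 6
  (R ⋈[e=b] π[b](S)) → 5
  ρ[g/e]((R ⋈[e=b] π[b](S))) → 5
  σ[b<=7](ρ[g/e]((R ⋈[e=b] π[b](S)))) → 5
E2 per-node cardinality:
  S → 6
  π[b](S) → 6
  R → 5
  (π[b](S) ⋈[b=e] R) → 5
  π[x,w,e,b]((π[b](S) ⋈[b=e] R)) → 5
  ρ[g/e](π[x,w,e,b]((π[b](S) ⋈[b=e] R))) → 5
  σ[b<=7](ρ[g/e](π[x,w,e,b]((π[b](S) ⋈[b=e] R)))) → 5

E1 and E2 produce the same multiset:
x | w | g | b
q | r | 7 | 7
q | r | 7 | 7
q | s | 3 | 3
s | s | 3 | 3
t | s | 1 | 1

yes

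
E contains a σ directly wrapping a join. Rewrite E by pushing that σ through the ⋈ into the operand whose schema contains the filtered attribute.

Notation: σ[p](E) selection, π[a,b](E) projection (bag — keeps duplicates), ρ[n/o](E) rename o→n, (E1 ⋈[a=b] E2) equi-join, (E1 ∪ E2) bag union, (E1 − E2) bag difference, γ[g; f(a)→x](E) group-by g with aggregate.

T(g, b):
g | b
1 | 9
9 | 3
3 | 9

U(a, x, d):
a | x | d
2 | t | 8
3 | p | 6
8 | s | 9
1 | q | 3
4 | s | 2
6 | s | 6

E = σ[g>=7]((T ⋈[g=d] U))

σ filters on g, owned by the left side.
E' = (σ[g>=7](T) ⋈[g=d] U)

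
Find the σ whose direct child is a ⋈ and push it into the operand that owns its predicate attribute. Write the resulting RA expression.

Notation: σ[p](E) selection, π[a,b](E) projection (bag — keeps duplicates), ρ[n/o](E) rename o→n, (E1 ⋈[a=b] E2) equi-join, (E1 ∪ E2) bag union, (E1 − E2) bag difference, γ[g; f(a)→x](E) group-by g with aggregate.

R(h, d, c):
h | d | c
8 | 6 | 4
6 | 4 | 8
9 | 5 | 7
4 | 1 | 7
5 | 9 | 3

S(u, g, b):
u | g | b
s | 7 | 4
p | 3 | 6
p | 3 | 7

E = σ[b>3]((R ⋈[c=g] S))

σ filters on b, owned by the right side.
E' = (R ⋈[c=g] σ[b>3](S))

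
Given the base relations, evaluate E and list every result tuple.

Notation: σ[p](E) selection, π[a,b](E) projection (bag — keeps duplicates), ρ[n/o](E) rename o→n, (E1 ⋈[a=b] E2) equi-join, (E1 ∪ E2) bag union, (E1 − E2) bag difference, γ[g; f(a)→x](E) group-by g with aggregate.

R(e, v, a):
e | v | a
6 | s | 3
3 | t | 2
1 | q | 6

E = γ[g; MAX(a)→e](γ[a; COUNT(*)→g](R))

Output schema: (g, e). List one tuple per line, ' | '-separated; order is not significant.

Row counts bottom-up:
  R → 3
  γ[a; COUNT(*)→g](R) → 3
  γ[g; MAX(a)→e](γ[a; COUNT(*)→g](R)) → 1

== RESULT ==
g | e
1 | 6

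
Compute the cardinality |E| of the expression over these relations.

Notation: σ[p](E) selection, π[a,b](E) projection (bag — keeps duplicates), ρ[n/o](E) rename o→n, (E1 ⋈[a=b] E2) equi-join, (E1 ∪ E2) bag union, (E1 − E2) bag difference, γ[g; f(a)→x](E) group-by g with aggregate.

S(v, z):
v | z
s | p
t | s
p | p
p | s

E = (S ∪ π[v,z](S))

Per-node cardinality:
  S → 4
  S → 4
  π[v,z](S) → 4
  (S ∪ π[v,z](S)) → 8

|E| = 8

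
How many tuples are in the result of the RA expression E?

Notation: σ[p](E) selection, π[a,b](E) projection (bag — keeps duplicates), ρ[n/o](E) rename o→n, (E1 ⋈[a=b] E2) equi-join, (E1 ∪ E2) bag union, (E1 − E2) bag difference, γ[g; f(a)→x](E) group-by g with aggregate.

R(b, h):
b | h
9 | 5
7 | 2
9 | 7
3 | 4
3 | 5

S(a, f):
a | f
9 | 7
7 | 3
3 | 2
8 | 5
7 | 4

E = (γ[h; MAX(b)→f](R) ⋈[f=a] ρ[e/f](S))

Subexpression sizes:
  R → 5
  γ[h; MAX(b)→f](R) → 4
  S → 5
  ρ[e/f](S) → 5
  (γ[h; MAX(b)→f](R) ⋈[f=a] ρ[e/f](S)) → 5

|E| = 5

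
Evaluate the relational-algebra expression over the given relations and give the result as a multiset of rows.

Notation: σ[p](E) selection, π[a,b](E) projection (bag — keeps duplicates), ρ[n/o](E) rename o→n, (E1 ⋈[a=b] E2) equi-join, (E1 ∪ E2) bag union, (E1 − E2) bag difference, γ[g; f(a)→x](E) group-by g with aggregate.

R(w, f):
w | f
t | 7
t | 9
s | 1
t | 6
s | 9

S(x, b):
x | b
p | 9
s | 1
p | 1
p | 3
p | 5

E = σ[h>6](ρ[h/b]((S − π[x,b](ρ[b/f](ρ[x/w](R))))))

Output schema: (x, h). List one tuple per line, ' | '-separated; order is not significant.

Row counts bottom-up:
  S → 5
  R → 5
  ρ[x/w](R) → 5
  ρ[b/f](ρ[x/w](R)) → 5
  π[x,b](ρ[b/f](ρ[x/w](R))) → 5
  (S − π[x,b](ρ[b/f](ρ[x/w](R)))) → 4
  ρ[h/b]((S − π[x,b](ρ[b/f](ρ[x/w](R))))) → 4
  σ[h>6](ρ[h/b]((S − π[x,b](ρ[b/f](ρ[x/w](R)))))) → 1

== RESULT ==
x | h
p | 9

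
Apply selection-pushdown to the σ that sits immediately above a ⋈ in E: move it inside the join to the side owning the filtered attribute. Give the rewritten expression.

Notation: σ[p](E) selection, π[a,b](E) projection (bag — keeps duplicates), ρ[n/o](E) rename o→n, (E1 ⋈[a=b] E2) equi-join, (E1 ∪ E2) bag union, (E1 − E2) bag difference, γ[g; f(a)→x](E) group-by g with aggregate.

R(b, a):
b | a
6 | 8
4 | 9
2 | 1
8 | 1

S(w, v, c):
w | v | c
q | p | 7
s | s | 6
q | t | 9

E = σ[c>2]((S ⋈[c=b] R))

σ filters on c, owned by the left side.
E' = (σ[c>2](S) ⋈[c=b] R)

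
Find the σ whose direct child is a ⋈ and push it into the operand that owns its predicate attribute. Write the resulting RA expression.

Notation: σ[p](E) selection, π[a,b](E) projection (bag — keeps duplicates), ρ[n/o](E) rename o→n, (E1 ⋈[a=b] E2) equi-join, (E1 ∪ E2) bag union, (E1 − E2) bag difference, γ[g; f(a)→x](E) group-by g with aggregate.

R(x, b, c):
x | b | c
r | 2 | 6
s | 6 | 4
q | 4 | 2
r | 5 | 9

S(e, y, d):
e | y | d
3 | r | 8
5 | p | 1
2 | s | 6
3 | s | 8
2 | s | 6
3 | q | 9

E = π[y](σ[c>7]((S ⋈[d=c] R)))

σ filters on c, owned by the right side.
E' = π[y]((S ⋈[d=c] σ[c>7](R)))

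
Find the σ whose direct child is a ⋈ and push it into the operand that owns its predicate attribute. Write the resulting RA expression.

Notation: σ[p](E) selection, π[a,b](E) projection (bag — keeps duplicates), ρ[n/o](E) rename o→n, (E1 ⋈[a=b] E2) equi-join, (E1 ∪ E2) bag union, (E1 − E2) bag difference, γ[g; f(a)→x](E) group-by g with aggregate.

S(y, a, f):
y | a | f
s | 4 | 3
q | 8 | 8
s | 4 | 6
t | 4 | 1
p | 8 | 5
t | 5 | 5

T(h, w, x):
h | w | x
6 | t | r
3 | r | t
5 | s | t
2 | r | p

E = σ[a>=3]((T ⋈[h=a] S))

σ filters on a, owned by the right side.
E' = (T ⋈[h=a] σ[a>=3](S))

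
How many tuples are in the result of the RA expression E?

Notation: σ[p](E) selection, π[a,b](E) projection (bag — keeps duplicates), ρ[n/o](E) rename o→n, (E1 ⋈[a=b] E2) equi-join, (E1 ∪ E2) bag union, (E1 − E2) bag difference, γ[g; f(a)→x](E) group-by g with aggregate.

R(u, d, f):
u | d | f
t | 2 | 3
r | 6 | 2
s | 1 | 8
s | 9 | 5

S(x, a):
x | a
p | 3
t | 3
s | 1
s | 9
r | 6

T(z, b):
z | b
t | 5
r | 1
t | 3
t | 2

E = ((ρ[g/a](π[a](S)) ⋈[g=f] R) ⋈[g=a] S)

Subexpression sizes:
  S → 5
  π[a](S) → 5
  ρ[g/a](π[a](S)) → 5
  R → 4
  (ρ[g/a](π[a](S)) ⋈[g=f] R) → 2
  S → 5
  ((ρ[g/a](π[a](S)) ⋈[g=f] R) ⋈[g=a] S) → 4

|E| = 4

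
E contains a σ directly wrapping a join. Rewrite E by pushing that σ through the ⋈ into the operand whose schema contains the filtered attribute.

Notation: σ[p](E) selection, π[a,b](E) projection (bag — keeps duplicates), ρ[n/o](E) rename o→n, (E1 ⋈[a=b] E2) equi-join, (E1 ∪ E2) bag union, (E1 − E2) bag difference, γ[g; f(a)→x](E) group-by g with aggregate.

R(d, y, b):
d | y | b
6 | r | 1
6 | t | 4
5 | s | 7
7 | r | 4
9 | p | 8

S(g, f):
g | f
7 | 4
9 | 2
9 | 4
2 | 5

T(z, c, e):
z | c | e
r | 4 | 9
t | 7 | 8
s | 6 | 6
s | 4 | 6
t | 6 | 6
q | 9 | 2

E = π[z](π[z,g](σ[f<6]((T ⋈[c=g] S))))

σ filters on f, owned by the right side.
E' = π[z](π[z,g]((T ⋈[c=g] σ[f<6](S))))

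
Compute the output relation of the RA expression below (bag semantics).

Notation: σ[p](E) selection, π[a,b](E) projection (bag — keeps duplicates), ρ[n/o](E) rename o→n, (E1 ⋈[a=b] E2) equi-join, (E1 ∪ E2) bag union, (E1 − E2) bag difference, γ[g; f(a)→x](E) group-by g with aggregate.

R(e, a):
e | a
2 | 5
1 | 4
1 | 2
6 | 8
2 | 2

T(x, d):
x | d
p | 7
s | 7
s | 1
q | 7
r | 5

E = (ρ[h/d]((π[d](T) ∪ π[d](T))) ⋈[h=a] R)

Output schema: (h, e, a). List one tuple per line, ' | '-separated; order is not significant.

Row counts bottom-up:
  T → 5
  π[d](T) → 5
  T → 5
  π[d](T) → 5
  (π[d](T) ∪ π[d](T)) → 10
  ρ[h/d]((π[d](T) ∪ π[d](T))) → 10
  R → 5
  (ρ[h/d]((π[d](T) ∪ π[d](T))) ⋈[h=a] R) → 2

== RESULT ==
h | e | a
5 | 2 | 5
5 | 2 | 5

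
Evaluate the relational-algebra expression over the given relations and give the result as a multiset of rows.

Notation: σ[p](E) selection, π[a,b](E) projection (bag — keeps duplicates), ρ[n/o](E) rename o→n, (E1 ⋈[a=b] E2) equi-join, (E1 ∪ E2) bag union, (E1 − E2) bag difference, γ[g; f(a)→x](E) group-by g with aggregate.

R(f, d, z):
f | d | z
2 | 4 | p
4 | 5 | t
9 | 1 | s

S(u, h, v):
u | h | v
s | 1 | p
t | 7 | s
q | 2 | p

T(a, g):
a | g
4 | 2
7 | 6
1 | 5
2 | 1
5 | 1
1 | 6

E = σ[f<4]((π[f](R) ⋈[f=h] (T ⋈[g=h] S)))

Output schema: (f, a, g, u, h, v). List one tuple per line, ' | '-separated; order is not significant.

Subexpression sizes:
  R → 3
  π[f](R) → 3
  T → 6
  S → 3
  (T ⋈[g=h] S) → 3
  (π[f](R) ⋈[f=h] (T ⋈[g=h] S)) → 1
  σ[f<4]((π[f](R) ⋈[f=h] (T ⋈[g=h] S))) → 1

== RESULT ==
f | a | g | u | h | v
2 | 4 | 2 | q | 2 | p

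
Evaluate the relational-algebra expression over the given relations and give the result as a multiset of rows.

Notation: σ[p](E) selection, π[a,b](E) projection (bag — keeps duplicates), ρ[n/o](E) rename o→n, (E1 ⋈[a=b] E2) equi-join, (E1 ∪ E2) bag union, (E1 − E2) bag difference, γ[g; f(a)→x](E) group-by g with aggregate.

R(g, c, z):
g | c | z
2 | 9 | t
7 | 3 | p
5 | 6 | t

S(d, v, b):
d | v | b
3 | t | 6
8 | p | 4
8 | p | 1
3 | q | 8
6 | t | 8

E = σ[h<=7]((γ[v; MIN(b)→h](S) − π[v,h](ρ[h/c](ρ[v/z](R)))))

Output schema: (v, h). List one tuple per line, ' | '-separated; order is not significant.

Per-node cardinality:
  S → 5
  γ[v; MIN(b)→h](S) → 3
  R → 3
  ρ[v/z](R) → 3
  ρ[h/c](ρ[v/z](R)) → 3
  π[v,h](ρ[h/c](ρ[v/z](R))) → 3
  (γ[v; MIN(b)→h](S) − π[v,h](ρ[h/c](ρ[v/z](R)))) → 2
  σ[h<=7]((γ[v; MIN(b)→h](S) − π[v,h](ρ[h/c](ρ[v/z](R))))) → 1

== RESULT ==
v | h
p | 1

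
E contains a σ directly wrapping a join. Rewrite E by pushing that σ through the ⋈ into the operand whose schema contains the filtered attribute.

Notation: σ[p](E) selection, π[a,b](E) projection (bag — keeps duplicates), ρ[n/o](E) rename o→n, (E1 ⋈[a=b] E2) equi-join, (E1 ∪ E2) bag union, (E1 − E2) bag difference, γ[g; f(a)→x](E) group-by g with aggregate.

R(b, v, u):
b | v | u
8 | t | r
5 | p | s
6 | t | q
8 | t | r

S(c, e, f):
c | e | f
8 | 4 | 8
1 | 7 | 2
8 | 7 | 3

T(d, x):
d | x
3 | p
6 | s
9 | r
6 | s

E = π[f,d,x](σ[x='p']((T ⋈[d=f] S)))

σ filters on x, owned by the left side.
E' = π[f,d,x]((σ[x='p'](T) ⋈[d=f] S))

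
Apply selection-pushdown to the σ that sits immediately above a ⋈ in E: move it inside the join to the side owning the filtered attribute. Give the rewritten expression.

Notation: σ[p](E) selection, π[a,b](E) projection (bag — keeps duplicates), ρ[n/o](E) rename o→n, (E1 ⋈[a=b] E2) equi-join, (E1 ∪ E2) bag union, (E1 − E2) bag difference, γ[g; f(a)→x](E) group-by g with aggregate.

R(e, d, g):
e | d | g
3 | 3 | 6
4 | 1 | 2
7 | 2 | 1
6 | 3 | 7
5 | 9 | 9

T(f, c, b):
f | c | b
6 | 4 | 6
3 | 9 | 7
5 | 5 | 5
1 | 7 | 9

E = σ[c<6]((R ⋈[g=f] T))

σ filters on c, owned by the right side.
E' = (R ⋈[g=f] σ[c<6](T))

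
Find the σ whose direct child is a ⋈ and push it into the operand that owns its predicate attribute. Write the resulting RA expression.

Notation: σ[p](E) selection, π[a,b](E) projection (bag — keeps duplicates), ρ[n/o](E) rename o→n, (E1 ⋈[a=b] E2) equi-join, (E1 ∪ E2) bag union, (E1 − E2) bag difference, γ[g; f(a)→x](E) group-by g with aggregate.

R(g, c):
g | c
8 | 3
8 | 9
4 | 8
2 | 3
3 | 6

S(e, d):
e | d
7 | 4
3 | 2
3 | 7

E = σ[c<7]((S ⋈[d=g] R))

σ filters on c, owned by the right side.
E' = (S ⋈[d=g] σ[c<7](R))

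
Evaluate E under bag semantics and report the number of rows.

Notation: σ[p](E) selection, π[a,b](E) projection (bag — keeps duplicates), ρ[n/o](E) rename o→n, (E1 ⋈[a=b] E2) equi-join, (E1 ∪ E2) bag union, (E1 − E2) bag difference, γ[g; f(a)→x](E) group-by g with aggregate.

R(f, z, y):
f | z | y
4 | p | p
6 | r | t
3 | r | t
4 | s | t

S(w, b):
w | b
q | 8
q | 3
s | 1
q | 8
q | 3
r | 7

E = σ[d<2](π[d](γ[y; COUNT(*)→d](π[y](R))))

Per-node cardinality:
  R → 4
  π[y](R) → 4
  γ[y; COUNT(*)→d](π[y](R)) → 2
  π[d](γ[y; COUNT(*)→d](π[y](R))) → 2
  σ[d<2](π[d](γ[y; COUNT(*)→d](π[y](R)))) → 1

|E| = 1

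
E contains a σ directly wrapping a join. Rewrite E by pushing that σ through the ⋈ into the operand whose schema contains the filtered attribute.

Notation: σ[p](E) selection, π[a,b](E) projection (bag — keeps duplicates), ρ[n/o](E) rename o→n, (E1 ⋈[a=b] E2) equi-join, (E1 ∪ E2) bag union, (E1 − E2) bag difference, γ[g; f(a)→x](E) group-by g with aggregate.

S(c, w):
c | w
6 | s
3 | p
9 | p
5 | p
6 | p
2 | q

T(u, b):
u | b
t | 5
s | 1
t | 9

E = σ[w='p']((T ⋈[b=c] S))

σ filters on w, owned by the right side.
E' = (T ⋈[b=c] σ[w='p'](S))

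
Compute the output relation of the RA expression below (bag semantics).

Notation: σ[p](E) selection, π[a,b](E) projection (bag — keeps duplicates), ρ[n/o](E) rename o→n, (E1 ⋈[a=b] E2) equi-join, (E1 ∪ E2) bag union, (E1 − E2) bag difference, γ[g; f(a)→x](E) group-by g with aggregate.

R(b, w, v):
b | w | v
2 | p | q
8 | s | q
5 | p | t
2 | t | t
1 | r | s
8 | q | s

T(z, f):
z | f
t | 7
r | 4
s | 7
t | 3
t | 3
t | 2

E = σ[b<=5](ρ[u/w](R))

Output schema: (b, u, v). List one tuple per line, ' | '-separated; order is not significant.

Stepwise |·|:
  R → 6
  ρ[u/w](R) → 6
  σ[b<=5](ρ[u/w](R)) → 4

== RESULT ==
b | u | v
1 | r | s
2 | p | q
2 | t | t
5 | p | t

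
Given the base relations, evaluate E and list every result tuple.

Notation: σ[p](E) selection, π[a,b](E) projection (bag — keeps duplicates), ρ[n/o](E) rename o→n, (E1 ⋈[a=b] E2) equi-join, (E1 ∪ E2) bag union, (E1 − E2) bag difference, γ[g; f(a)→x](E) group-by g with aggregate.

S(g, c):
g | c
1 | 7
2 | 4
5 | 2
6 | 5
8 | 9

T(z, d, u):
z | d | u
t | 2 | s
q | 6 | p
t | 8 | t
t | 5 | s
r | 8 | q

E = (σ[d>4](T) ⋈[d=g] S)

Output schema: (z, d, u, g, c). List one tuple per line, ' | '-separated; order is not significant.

Stepwise |·|:
  T → 5
  σ[d>4](T) → 4
  S → 5
  (σ[d>4](T) ⋈[d=g] S) → 4

== RESULT ==
z | d | u | g | c
q | 6 | p | 6 | 5
r | 8 | q | 8 | 9
t | 5 | s | 5 | 2
t | 8 | t | 8 | 9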